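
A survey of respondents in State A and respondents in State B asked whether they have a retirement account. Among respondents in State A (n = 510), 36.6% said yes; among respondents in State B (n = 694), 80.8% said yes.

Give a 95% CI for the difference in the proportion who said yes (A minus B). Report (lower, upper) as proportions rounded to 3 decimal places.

(-0.493, -0.391)

SE₁ = √(p̂₁(1−p̂₁)/n₁) = √(0.3660·0.6340/510) = 0.02133; SE₂ = √(0.8080·0.1920/694) = 0.01495.
Independent samples: SE of the difference = √(SE₁² + SE₂²) = √(0.0004549689 + 0.0002235025) = 0.02605.
z* for 95% confidence is 1.960, so the margin of error is 1.960 × 0.02605 = 0.05106.
Point estimate p̂₁ − p̂₂ = 0.3660 − 0.8080 = -0.4420.
-0.4420 ± 0.05106 → (-0.493, -0.391).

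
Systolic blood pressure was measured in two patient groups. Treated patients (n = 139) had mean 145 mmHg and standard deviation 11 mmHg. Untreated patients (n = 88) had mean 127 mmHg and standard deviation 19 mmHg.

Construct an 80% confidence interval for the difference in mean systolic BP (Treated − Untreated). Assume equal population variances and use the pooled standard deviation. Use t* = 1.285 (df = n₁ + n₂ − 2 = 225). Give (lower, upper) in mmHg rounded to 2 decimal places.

s_p = √[((n₁−1)s₁² + (n₂−1)s₂²)/(n₁+n₂−2)] = √[(138·11² + 87·19²)/225] = 14.6219.
SE = 14.6219·√(1/139 + 1/88) = 1.9919.
With t* = 1.285, margin = 1.285 × 1.9919 = 2.5596.
x̄₁ − x̄₂ = 145 − 127 = 18.0000; interval 18.0000 ± 2.5596 = (15.44, 20.56).

(15.44, 20.56)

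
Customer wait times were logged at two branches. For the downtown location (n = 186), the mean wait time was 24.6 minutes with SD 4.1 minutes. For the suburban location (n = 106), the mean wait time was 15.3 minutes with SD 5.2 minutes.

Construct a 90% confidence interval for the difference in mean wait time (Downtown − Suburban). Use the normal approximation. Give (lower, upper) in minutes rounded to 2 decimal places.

Standard errors of each mean: 4.1/√186 = 0.3006 and 5.2/√106 = 0.5051.
SE(x̄₁ − x̄₂) = √(0.3006² + 0.5051²) = 0.5878 for independent samples with unequal variances.
With z* = 1.645, the margin is 1.645 × 0.5878 = 0.9669.
x̄₁ − x̄₂ = 24.6 − 15.3 = 9.3000; the interval is 9.3000 ± 0.9669 = (8.33, 10.27).

(8.33, 10.27)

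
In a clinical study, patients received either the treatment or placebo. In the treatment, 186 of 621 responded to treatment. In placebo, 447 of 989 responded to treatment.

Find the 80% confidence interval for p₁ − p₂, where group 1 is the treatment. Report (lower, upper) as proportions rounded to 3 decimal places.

(-0.184, -0.121)

First, p̂₁ = 186/621 = 0.2995; p̂₂ = 447/989 = 0.4520.
The two standard errors are √(0.2995×0.7005/621) = 0.01838 and √(0.4520×0.5480/989) = 0.01583.
Because the samples are independent, SE_diff = √(0.01838² + 0.01583²) = 0.02426.
Using z* = 1.282 for 80%, ME = 1.282 × 0.02426 = 0.03110.
p̂₁ − p̂₂ = -0.1525; interval -0.1525 ± 0.03110 gives (-0.184, -0.121).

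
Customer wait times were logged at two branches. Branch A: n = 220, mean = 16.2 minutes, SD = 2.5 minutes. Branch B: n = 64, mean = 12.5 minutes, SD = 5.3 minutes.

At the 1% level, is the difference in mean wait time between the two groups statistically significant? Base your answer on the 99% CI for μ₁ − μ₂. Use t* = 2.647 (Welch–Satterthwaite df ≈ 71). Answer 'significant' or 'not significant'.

Standard errors of each mean: 2.5/√220 = 0.1685 and 5.3/√64 = 0.6625.
SE(x̄₁ − x̄₂) = √(0.1685² + 0.6625²) = 0.6836 for independent samples with unequal variances.
With t* = 2.647, the margin is 2.647 × 0.6836 = 1.8095.
x̄₁ − x̄₂ = 16.2 − 12.5 = 3.7000; the interval is 3.7000 ± 1.8095 = (1.8905, 5.5095).
The interval (1.8905, 5.5095) does not contain 0, so the difference is significant.

significant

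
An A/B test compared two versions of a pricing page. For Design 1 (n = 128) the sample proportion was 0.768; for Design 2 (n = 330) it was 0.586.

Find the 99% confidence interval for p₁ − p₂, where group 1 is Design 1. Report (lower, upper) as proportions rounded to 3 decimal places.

(0.063, 0.301)

SE₁ = √(p̂₁(1−p̂₁)/n₁) = √(0.7680·0.2320/128) = 0.03731; SE₂ = √(0.5860·0.4140/330) = 0.02711.
Independent samples: SE of the difference = √(SE₁² + SE₂²) = √(0.0013920361 + 0.0007349521) = 0.04612.
z* for 99% confidence is 2.576, so the margin of error is 2.576 × 0.04612 = 0.11881.
Point estimate p̂₁ − p̂₂ = 0.7680 − 0.5860 = 0.1820.
0.1820 ± 0.11881 → (0.063, 0.301).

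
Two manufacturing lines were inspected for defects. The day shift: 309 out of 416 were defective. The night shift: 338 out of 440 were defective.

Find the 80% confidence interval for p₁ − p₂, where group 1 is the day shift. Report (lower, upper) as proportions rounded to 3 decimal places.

First, p̂₁ = 309/416 = 0.7428; p̂₂ = 338/440 = 0.7682.
The two standard errors are √(0.7428×0.2572/416) = 0.02143 and √(0.7682×0.2318/440) = 0.02012.
Because the samples are independent, SE_diff = √(0.02143² + 0.02012²) = 0.02939.
Using z* = 1.282 for 80%, ME = 1.282 × 0.02939 = 0.03768.
p̂₁ − p̂₂ = -0.0254; interval -0.0254 ± 0.03768 gives (-0.063, 0.012).

(-0.063, 0.012)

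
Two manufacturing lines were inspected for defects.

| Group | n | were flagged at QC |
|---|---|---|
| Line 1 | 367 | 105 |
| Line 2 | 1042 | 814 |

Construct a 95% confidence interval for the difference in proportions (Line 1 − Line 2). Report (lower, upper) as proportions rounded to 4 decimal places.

Sample proportions: 105/367 = 0.2861, 814/1042 = 0.7812.
Each SE is √(p̂(1−p̂)/n): √(0.2861·0.7139/367) = 0.02359 and √(0.7812·0.2188/1042) = 0.01281.
SE(p̂₁ − p̂₂) = √(SE₁² + SE₂²) = √(0.0005564881 + 0.0001640961) = 0.02684, since the two samples are independent.
At 95% confidence z* = 1.960; margin = 1.960 × 0.02684 = 0.05261.
The difference is 0.2861 − 0.7812 = -0.4951, so the interval is -0.4951 ± 0.05261 = (-0.5477, -0.4425).

(-0.5477, -0.4425)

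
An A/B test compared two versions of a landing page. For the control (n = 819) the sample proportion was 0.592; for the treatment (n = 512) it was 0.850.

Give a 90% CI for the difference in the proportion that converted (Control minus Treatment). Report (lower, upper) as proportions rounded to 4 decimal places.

The two standard errors are √(0.5920×0.4080/819) = 0.01717 and √(0.8500×0.1500/512) = 0.01578.
Because the samples are independent, SE_diff = √(0.01717² + 0.01578²) = 0.02332.
Using z* = 1.645 for 90%, ME = 1.645 × 0.02332 = 0.03836.
p̂₁ − p̂₂ = -0.2580; interval -0.2580 ± 0.03836 gives (-0.2964, -0.2196).

(-0.2964, -0.2196)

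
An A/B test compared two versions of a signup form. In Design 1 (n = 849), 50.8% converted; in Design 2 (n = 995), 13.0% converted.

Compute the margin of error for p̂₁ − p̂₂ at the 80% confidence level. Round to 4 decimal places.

0.0259

Each SE is √(p̂(1−p̂)/n): √(0.5080·0.4920/849) = 0.01716 and √(0.1300·0.8700/995) = 0.01066.
SE(p̂₁ − p̂₂) = √(SE₁² + SE₂²) = √(0.0002944656 + 0.0001136356) = 0.02020, since the two samples are independent.
At 80% confidence z* = 1.282; margin = 1.282 × 0.02020 = 0.02590.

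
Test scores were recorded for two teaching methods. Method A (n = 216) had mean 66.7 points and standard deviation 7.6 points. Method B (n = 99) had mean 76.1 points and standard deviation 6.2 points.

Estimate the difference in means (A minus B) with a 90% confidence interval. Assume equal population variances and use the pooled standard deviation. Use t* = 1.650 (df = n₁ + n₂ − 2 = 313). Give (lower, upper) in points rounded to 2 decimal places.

s_p = √[((n₁−1)s₁² + (n₂−1)s₂²)/(n₁+n₂−2)] = √[(215·7.6² + 98·6.2²)/313] = 7.1910.
SE = 7.1910·√(1/216 + 1/99) = 0.8728.
With t* = 1.650, margin = 1.650 × 0.8728 = 1.4401.
x̄₁ − x̄₂ = 66.7 − 76.1 = -9.4000; interval -9.4000 ± 1.4401 = (-10.84, -7.96).

(-10.84, -7.96)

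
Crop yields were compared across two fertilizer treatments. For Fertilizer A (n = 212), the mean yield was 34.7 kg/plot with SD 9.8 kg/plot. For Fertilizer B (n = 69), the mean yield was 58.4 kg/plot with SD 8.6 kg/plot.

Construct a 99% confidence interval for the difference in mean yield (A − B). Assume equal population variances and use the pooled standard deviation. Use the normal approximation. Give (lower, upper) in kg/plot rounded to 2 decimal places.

(-27.10, -20.30)

Pooled variance s_p² = [211·9.8² + 68·8.6²] / (212+69−2) = 90.6585, so s_p = 9.5215.
SE_diff = s_p·√(1/n₁ + 1/n₂) = 9.5215·√(1/212 + 1/69) = 1.3197.
z* = 2.576; margin = 2.576 × 1.3197 = 3.3995.
Difference = 34.7 − 58.4 = -23.7000.
-23.7000 ± 3.3995 → (-27.10, -20.30).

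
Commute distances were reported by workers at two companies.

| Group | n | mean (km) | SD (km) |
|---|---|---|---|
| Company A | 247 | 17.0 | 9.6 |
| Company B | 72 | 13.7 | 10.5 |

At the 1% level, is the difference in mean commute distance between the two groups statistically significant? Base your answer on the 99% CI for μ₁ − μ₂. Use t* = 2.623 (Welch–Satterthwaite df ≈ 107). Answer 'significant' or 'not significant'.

Per-group SEs: s₁/√n₁ = 9.6/√247 = 0.6108, s₂/√n₂ = 10.5/√72 = 1.2374.
Unpooled SE of the difference: √(0.37307664 + 1.53115876) = 1.3799.
Margin of error = t* · SE = 2.623 × 1.3799 = 3.6195.
x̄₁ − x̄₂ = 17.0 − 13.7 = 3.3000.
CI: 3.3000 ± 3.6195 = (-0.3195, 6.9195).
The interval (-0.3195, 6.9195) contains 0, so the difference is not significant.

not significant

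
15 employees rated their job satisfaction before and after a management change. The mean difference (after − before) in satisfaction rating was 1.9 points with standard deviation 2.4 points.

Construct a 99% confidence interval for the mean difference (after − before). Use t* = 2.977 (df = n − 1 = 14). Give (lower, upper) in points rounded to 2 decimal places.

Paired design: SE = s_d/√n = 2.4/√15 = 0.6197.
t* = 2.977; margin of error = 2.977 × 0.6197 = 1.8448.
1.9 ± 1.8448 → (0.06, 3.74).

(0.06, 3.74)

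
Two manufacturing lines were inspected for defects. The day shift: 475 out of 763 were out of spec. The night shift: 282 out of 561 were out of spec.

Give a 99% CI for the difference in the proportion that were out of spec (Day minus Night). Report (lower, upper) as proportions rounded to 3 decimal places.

p̂₁ = 475/763 = 0.6225 and p̂₂ = 282/561 = 0.5027.
SE₁ = √(p̂₁(1−p̂₁)/n₁) = √(0.6225·0.3775/763) = 0.01755; SE₂ = √(0.5027·0.4973/561) = 0.02111.
Independent samples: SE of the difference = √(SE₁² + SE₂²) = √(0.0003080025 + 0.0004456321) = 0.02745.
z* for 99% confidence is 2.576, so the margin of error is 2.576 × 0.02745 = 0.07071.
Point estimate p̂₁ − p̂₂ = 0.6225 − 0.5027 = 0.1198.
0.1198 ± 0.07071 → (0.049, 0.191).

(0.049, 0.191)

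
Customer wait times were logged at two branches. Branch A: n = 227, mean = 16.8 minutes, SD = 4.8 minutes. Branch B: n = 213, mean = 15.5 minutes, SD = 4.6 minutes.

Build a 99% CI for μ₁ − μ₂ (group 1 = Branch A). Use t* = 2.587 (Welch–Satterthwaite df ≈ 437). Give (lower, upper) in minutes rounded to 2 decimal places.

Standard errors of each mean: 4.8/√227 = 0.3186 and 4.6/√213 = 0.3152.
SE(x̄₁ − x̄₂) = √(0.3186² + 0.3152²) = 0.4482 for independent samples with unequal variances.
With t* = 2.587, the margin is 2.587 × 0.4482 = 1.1595.
x̄₁ − x̄₂ = 16.8 − 15.5 = 1.3000; the interval is 1.3000 ± 1.1595 = (0.14, 2.46).

(0.14, 2.46)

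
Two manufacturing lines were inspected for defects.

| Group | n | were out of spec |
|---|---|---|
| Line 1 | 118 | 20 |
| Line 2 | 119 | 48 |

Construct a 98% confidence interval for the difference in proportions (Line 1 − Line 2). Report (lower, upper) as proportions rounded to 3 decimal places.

(-0.366, -0.102)

First, p̂₁ = 20/118 = 0.1695; p̂₂ = 48/119 = 0.4034.
The two standard errors are √(0.1695×0.8305/118) = 0.03454 and √(0.4034×0.5966/119) = 0.04497.
Because the samples are independent, SE_diff = √(0.03454² + 0.04497²) = 0.05670.
Using z* = 2.326 for 98%, ME = 2.326 × 0.05670 = 0.13188.
p̂₁ − p̂₂ = -0.2339; interval -0.2339 ± 0.13188 gives (-0.366, -0.102).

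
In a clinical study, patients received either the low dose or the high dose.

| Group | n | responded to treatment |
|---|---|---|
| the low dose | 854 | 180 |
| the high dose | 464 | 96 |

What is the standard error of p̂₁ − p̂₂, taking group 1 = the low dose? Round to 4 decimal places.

0.0234

First, p̂₁ = 180/854 = 0.2108; p̂₂ = 96/464 = 0.2069.
The two standard errors are √(0.2108×0.7892/854) = 0.01396 and √(0.2069×0.7931/464) = 0.01881.
Because the samples are independent, SE_diff = √(0.01396² + 0.01881²) = 0.02342.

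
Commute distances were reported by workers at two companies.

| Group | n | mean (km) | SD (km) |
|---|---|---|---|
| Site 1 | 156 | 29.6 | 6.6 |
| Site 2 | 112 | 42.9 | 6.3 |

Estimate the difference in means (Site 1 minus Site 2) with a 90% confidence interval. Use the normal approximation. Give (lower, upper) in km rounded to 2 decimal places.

Per-group SEs: s₁/√n₁ = 6.6/√156 = 0.5284, s₂/√n₂ = 6.3/√112 = 0.5953.
Unpooled SE of the difference: √(0.27920656 + 0.35438209) = 0.7960.
Margin of error = z* · SE = 1.645 × 0.7960 = 1.3094.
x̄₁ − x̄₂ = 29.6 − 42.9 = -13.3000.
CI: -13.3000 ± 1.3094 = (-14.61, -11.99).

(-14.61, -11.99)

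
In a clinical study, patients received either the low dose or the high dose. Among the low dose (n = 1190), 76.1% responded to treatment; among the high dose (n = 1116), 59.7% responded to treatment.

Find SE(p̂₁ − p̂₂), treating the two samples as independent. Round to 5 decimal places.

Each SE is √(p̂(1−p̂)/n): √(0.7610·0.2390/1190) = 0.01236 and √(0.5970·0.4030/1116) = 0.01468.
SE(p̂₁ − p̂₂) = √(SE₁² + SE₂²) = √(0.0001527696 + 0.0002155024) = 0.01919, since the two samples are independent.

0.01919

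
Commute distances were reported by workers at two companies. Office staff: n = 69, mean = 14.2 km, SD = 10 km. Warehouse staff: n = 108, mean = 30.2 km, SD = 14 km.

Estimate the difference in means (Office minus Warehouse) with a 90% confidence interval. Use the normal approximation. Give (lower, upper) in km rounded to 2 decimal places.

Standard errors of each mean: 10/√69 = 1.2039 and 14/√108 = 1.3472.
SE(x̄₁ − x̄₂) = √(1.2039² + 1.3472²) = 1.8067 for independent samples with unequal variances.
With z* = 1.645, the margin is 1.645 × 1.8067 = 2.9720.
x̄₁ − x̄₂ = 14.2 − 30.2 = -16.0000; the interval is -16.0000 ± 2.9720 = (-18.97, -13.03).

(-18.97, -13.03)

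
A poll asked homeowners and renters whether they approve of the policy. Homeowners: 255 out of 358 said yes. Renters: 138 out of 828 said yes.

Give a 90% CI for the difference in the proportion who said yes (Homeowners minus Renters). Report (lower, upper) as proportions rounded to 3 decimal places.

First, p̂₁ = 255/358 = 0.7123; p̂₂ = 138/828 = 0.1667.
The two standard errors are √(0.7123×0.2877/358) = 0.02393 and √(0.1667×0.8333/828) = 0.01295.
Because the samples are independent, SE_diff = √(0.02393² + 0.01295²) = 0.02721.
Using z* = 1.645 for 90%, ME = 1.645 × 0.02721 = 0.04476.
p̂₁ − p̂₂ = 0.5456; interval 0.5456 ± 0.04476 gives (0.501, 0.590).

(0.501, 0.590)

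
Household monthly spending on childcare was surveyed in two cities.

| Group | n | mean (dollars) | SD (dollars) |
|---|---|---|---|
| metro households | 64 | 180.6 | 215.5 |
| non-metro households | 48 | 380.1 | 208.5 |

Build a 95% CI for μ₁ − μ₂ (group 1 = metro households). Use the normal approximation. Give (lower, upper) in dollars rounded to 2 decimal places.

(-278.66, -120.34)

SE₁ = s₁/√n₁ = 215.5/√64 = 26.9375; SE₂ = 208.5/√48 = 30.0944.
Independent samples, unequal variances: SE_diff = √(SE₁² + SE₂²) = √(725.62890625 + 905.67291136) = 40.3894.
z* = 1.960, so margin of error = 1.960 × 40.3894 = 79.1632.
Difference in means = 180.6 − 380.1 = -199.5000.
-199.5000 ± 79.1632 → (-278.66, -120.34).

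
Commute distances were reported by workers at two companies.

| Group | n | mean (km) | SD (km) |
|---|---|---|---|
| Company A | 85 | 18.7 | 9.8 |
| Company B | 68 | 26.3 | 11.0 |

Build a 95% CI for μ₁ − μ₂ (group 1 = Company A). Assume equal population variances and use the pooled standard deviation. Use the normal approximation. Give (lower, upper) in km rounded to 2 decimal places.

Pooled variance s_p² = [84·9.8² + 67·11.0²] / (85+68−2) = 107.1150, so s_p = 10.3496.
SE_diff = s_p·√(1/n₁ + 1/n₂) = 10.3496·√(1/85 + 1/68) = 1.6839.
z* = 1.960; margin = 1.960 × 1.6839 = 3.3004.
Difference = 18.7 − 26.3 = -7.6000.
-7.6000 ± 3.3004 → (-10.90, -4.30).

(-10.90, -4.30)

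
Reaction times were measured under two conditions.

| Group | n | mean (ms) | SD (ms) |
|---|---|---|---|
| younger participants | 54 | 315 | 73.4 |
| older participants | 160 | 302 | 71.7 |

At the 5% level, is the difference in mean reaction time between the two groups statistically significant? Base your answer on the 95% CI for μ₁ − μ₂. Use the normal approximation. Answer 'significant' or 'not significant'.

Per-group SEs: s₁/√n₁ = 73.4/√54 = 9.9885, s₂/√n₂ = 71.7/√160 = 5.6684.
Unpooled SE of the difference: √(99.77013225 + 32.13075856) = 11.4848.
Margin of error = z* · SE = 1.960 × 11.4848 = 22.5102.
x̄₁ − x̄₂ = 315 − 302 = 13.0000.
CI: 13.0000 ± 22.5102 = (-9.5102, 35.5102).
The interval (-9.5102, 35.5102) contains 0, so the difference is not significant.

not significant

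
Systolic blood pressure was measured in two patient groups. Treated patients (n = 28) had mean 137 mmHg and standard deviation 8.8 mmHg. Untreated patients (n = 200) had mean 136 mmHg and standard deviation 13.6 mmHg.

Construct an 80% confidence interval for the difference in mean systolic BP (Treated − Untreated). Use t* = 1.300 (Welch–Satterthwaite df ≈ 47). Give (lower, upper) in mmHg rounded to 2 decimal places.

(-1.50, 3.50)

SE₁ = s₁/√n₁ = 8.8/√28 = 1.6630; SE₂ = 13.6/√200 = 0.9617.
Independent samples, unequal variances: SE_diff = √(SE₁² + SE₂²) = √(2.765569 + 0.92486689) = 1.9211.
t* = 1.300, so margin of error = 1.300 × 1.9211 = 2.4974.
Difference in means = 137 − 136 = 1.0000.
1.0000 ± 2.4974 → (-1.50, 3.50).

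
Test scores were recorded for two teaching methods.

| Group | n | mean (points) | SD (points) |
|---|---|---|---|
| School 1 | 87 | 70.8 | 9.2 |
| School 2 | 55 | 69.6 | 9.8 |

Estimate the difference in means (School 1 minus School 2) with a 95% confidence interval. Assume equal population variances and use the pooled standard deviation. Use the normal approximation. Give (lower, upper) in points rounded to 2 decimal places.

s_p = √[((n₁−1)s₁² + (n₂−1)s₂²)/(n₁+n₂−2)] = √[(86·9.2² + 54·9.8²)/140] = 9.4359.
SE = 9.4359·√(1/87 + 1/55) = 1.6255.
With z* = 1.960, margin = 1.960 × 1.6255 = 3.1860.
x̄₁ − x̄₂ = 70.8 − 69.6 = 1.2000; interval 1.2000 ± 3.1860 = (-1.99, 4.39).

(-1.99, 4.39)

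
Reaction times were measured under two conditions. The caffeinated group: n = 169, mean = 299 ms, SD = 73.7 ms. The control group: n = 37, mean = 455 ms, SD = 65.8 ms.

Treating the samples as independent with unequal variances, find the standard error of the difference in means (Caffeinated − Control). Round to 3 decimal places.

Standard errors of each mean: 73.7/√169 = 5.6692 and 65.8/√37 = 10.8175.
SE(x̄₁ − x̄₂) = √(5.6692² + 10.8175²) = 12.2130 for independent samples with unequal variances.

12.213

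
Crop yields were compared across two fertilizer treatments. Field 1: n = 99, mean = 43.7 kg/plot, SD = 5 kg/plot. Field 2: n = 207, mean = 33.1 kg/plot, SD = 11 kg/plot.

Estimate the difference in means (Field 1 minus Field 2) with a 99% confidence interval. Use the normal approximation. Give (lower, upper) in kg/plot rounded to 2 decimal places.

(8.24, 12.96)

Standard errors of each mean: 5/√99 = 0.5025 and 11/√207 = 0.7646.
SE(x̄₁ − x̄₂) = √(0.5025² + 0.7646²) = 0.9149 for independent samples with unequal variances.
With z* = 2.576, the margin is 2.576 × 0.9149 = 2.3568.
x̄₁ − x̄₂ = 43.7 − 33.1 = 10.6000; the interval is 10.6000 ± 2.3568 = (8.24, 12.96).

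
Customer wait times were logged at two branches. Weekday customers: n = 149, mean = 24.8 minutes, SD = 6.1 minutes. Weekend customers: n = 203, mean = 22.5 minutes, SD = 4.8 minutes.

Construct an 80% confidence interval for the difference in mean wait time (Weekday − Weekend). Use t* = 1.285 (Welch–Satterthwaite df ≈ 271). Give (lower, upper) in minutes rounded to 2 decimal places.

(1.53, 3.07)

SE₁ = s₁/√n₁ = 6.1/√149 = 0.4997; SE₂ = 4.8/√203 = 0.3369.
Independent samples, unequal variances: SE_diff = √(SE₁² + SE₂²) = √(0.24970009 + 0.11350161) = 0.6027.
t* = 1.285, so margin of error = 1.285 × 0.6027 = 0.7745.
Difference in means = 24.8 − 22.5 = 2.3000.
2.3000 ± 0.7745 → (1.53, 3.07).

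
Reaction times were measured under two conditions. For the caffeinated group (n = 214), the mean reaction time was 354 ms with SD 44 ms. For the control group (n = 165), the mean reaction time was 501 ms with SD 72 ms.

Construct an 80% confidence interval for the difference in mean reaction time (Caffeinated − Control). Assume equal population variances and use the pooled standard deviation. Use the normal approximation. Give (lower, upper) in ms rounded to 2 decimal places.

Pooled variance s_p² = [213·44² + 164·72²] / (214+165−2) = 3348.9231, so s_p = 57.8699.
SE_diff = s_p·√(1/n₁ + 1/n₂) = 57.8699·√(1/214 + 1/165) = 5.9955.
z* = 1.282; margin = 1.282 × 5.9955 = 7.6862.
Difference = 354 − 501 = -147.0000.
-147.0000 ± 7.6862 → (-154.69, -139.31).

(-154.69, -139.31)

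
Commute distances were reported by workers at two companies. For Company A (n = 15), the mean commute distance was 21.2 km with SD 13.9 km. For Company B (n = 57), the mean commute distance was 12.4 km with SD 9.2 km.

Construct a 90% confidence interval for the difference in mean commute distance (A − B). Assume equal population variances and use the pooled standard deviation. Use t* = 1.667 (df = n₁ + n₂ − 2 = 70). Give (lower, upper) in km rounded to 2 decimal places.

(3.81, 13.79)

Pooled variance s_p² = [14·13.9² + 56·9.2²] / (15+57−2) = 106.3540, so s_p = 10.3128.
SE_diff = s_p·√(1/n₁ + 1/n₂) = 10.3128·√(1/15 + 1/57) = 2.9927.
t* = 1.667; margin = 1.667 × 2.9927 = 4.9888.
Difference = 21.2 − 12.4 = 8.8000.
8.8000 ± 4.9888 → (3.81, 13.79).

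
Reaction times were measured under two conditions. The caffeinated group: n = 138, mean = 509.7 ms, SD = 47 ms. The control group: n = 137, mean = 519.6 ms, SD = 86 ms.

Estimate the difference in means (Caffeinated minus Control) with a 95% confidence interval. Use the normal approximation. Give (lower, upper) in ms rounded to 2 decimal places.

(-26.30, 6.50)

Standard errors of each mean: 47/√138 = 4.0009 and 86/√137 = 7.3475.
SE(x̄₁ − x̄₂) = √(4.0009² + 7.3475²) = 8.3662 for independent samples with unequal variances.
With z* = 1.960, the margin is 1.960 × 8.3662 = 16.3978.
x̄₁ − x̄₂ = 509.7 − 519.6 = -9.9000; the interval is -9.9000 ± 16.3978 = (-26.30, 6.50).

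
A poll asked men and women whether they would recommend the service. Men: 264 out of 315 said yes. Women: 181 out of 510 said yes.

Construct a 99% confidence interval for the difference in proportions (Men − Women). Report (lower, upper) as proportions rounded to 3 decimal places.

(0.407, 0.560)

Sample proportions: 264/315 = 0.8381, 181/510 = 0.3549.
Each SE is √(p̂(1−p̂)/n): √(0.8381·0.1619/315) = 0.02075 and √(0.3549·0.6451/510) = 0.02119.
SE(p̂₁ − p̂₂) = √(SE₁² + SE₂²) = √(0.0004305625 + 0.0004490161) = 0.02966, since the two samples are independent.
At 99% confidence z* = 2.576; margin = 2.576 × 0.02966 = 0.07640.
The difference is 0.8381 − 0.3549 = 0.4832, so the interval is 0.4832 ± 0.07640 = (0.407, 0.560).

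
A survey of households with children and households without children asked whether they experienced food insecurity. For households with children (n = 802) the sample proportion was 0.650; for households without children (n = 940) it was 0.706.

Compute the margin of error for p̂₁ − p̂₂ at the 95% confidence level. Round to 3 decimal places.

0.044

SE₁ = √(p̂₁(1−p̂₁)/n₁) = √(0.6500·0.3500/802) = 0.01684; SE₂ = √(0.7060·0.2940/940) = 0.01486.
Independent samples: SE of the difference = √(SE₁² + SE₂²) = √(0.0002835856 + 0.0002208196) = 0.02246.
z* for 95% confidence is 1.960, so the margin of error is 1.960 × 0.02246 = 0.04402.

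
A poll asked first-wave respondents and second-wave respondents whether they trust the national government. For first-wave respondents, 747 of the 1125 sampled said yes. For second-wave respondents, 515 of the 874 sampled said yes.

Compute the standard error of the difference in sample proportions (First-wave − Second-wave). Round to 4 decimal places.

First, p̂₁ = 747/1125 = 0.6640; p̂₂ = 515/874 = 0.5892.
The two standard errors are √(0.6640×0.3360/1125) = 0.01408 and √(0.5892×0.4108/874) = 0.01664.
Because the samples are independent, SE_diff = √(0.01408² + 0.01664²) = 0.02180.

0.0218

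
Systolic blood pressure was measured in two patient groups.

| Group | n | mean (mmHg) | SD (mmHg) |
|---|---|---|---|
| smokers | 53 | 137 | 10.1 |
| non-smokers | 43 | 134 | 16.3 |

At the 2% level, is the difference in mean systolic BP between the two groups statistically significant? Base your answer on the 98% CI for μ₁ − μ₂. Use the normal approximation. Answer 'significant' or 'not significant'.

Standard errors of each mean: 10.1/√53 = 1.3873 and 16.3/√43 = 2.4857.
SE(x̄₁ − x̄₂) = √(1.3873² + 2.4857²) = 2.8466 for independent samples with unequal variances.
With z* = 2.326, the margin is 2.326 × 2.8466 = 6.6212.
x̄₁ − x̄₂ = 137 − 134 = 3.0000; the interval is 3.0000 ± 6.6212 = (-3.6212, 9.6212).
The interval (-3.6212, 9.6212) contains 0, so the difference is not significant.

not significant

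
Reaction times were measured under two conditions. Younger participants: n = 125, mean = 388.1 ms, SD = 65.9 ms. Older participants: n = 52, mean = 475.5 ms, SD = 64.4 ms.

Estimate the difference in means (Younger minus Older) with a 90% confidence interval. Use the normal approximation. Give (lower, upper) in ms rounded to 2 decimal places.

SE₁ = s₁/√n₁ = 65.9/√125 = 5.8943; SE₂ = 64.4/√52 = 8.9307.
Independent samples, unequal variances: SE_diff = √(SE₁² + SE₂²) = √(34.74277249 + 79.75740249) = 10.7005.
z* = 1.645, so margin of error = 1.645 × 10.7005 = 17.6023.
Difference in means = 388.1 − 475.5 = -87.4000.
-87.4000 ± 17.6023 → (-105.00, -69.80).

(-105.00, -69.80)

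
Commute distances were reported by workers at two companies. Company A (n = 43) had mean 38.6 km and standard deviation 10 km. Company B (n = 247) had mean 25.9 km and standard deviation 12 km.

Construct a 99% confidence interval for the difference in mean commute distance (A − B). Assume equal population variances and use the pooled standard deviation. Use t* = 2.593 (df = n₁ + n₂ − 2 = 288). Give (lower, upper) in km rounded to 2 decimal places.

(7.67, 17.73)

Pooled variance s_p² = [42·10² + 246·12²] / (43+247−2) = 137.5833, so s_p = 11.7296.
SE_diff = s_p·√(1/n₁ + 1/n₂) = 11.7296·√(1/43 + 1/247) = 1.9382.
t* = 2.593; margin = 2.593 × 1.9382 = 5.0258.
Difference = 38.6 − 25.9 = 12.7000.
12.7000 ± 5.0258 → (7.67, 17.73).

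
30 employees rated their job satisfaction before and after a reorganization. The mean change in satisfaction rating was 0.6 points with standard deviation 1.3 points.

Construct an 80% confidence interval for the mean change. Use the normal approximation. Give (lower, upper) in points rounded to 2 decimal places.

Paired design: SE = s_d/√n = 1.3/√30 = 0.2373.
z* = 1.282; margin of error = 1.282 × 0.2373 = 0.3042.
0.6 ± 0.3042 → (0.30, 0.90).

(0.30, 0.90)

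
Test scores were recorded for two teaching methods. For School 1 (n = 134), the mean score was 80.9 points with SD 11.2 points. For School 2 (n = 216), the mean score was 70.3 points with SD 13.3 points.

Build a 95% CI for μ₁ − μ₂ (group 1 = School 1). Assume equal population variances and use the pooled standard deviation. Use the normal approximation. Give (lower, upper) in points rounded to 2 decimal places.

(7.90, 13.30)

Pooled variance s_p² = [133·11.2² + 215·13.3²] / (134+216−2) = 157.2266, so s_p = 12.5390.
SE_diff = s_p·√(1/n₁ + 1/n₂) = 12.5390·√(1/134 + 1/216) = 1.3789.
z* = 1.960; margin = 1.960 × 1.3789 = 2.7026.
Difference = 80.9 − 70.3 = 10.6000.
10.6000 ± 2.7026 → (7.90, 13.30).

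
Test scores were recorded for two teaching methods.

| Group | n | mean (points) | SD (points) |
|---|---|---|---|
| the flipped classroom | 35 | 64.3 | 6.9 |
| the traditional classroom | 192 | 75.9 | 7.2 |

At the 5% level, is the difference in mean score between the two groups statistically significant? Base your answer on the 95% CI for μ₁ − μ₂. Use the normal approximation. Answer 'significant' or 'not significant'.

Per-group SEs: s₁/√n₁ = 6.9/√35 = 1.1663, s₂/√n₂ = 7.2/√192 = 0.5196.
Unpooled SE of the difference: √(1.36025569 + 0.26998416) = 1.2768.
Margin of error = z* · SE = 1.960 × 1.2768 = 2.5025.
x̄₁ − x̄₂ = 64.3 − 75.9 = -11.6000.
CI: -11.6000 ± 2.5025 = (-14.1025, -9.0975).
The interval (-14.1025, -9.0975) does not contain 0, so the difference is significant.

significant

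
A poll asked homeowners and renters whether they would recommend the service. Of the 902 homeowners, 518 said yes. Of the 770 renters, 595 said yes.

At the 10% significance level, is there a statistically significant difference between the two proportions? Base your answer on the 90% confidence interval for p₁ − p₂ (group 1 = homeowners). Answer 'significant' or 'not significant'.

significant

Sample proportions: 518/902 = 0.5743, 595/770 = 0.7727.
Each SE is √(p̂(1−p̂)/n): √(0.5743·0.4257/902) = 0.01646 and √(0.7727·0.2273/770) = 0.01510.
SE(p̂₁ − p̂₂) = √(SE₁² + SE₂²) = √(0.0002709316 + 0.00022801) = 0.02234, since the two samples are independent.
At 90% confidence z* = 1.645; margin = 1.645 × 0.02234 = 0.03675.
The difference is 0.5743 − 0.7727 = -0.1984, so the interval is -0.1984 ± 0.03675 = (-0.23515, -0.16165).
The interval (-0.23515, -0.16165) does not contain 0, so the difference is significant.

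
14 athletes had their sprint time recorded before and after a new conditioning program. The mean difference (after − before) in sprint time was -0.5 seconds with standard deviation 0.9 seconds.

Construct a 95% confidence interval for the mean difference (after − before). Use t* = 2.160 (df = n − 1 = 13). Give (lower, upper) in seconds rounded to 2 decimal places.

(-1.02, 0.02)

This is a matched-pairs design, so SE = s_d/√n = 0.9/√14 = 0.2405.
Margin = 2.160 × 0.2405 = 0.5195; the interval is -0.5 ± 0.5195 = (-1.02, 0.02).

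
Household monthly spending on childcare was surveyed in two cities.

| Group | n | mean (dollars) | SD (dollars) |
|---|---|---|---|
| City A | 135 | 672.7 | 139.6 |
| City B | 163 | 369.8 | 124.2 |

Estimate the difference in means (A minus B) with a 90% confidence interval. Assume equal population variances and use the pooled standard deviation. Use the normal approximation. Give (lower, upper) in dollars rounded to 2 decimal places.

(277.75, 328.05)

s_p = √[((n₁−1)s₁² + (n₂−1)s₂²)/(n₁+n₂−2)] = √[(134·139.6² + 162·124.2²)/296] = 131.3954.
SE = 131.3954·√(1/135 + 1/163) = 15.2907.
With z* = 1.645, margin = 1.645 × 15.2907 = 25.1532.
x̄₁ − x̄₂ = 672.7 − 369.8 = 302.9000; interval 302.9000 ± 25.1532 = (277.75, 328.05).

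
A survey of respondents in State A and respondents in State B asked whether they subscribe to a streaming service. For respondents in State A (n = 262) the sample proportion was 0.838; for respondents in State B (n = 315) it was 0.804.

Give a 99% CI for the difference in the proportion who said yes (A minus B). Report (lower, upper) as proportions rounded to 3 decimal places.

(-0.048, 0.116)

The two standard errors are √(0.8380×0.1620/262) = 0.02276 and √(0.8040×0.1960/315) = 0.02237.
Because the samples are independent, SE_diff = √(0.02276² + 0.02237²) = 0.03191.
Using z* = 2.576 for 99%, ME = 2.576 × 0.03191 = 0.08220.
p̂₁ − p̂₂ = 0.0340; interval 0.0340 ± 0.08220 gives (-0.048, 0.116).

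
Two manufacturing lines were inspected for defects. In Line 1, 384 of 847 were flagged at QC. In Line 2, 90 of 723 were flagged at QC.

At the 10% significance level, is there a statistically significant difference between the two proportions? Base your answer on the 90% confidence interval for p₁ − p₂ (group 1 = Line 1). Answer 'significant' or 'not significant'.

First, p̂₁ = 384/847 = 0.4534; p̂₂ = 90/723 = 0.1245.
The two standard errors are √(0.4534×0.5466/847) = 0.01711 and √(0.1245×0.8755/723) = 0.01228.
Because the samples are independent, SE_diff = √(0.01711² + 0.01228²) = 0.02106.
Using z* = 1.645 for 90%, ME = 1.645 × 0.02106 = 0.03464.
p̂₁ − p̂₂ = 0.3289; interval 0.3289 ± 0.03464 gives (0.29426, 0.36354).
The interval (0.29426, 0.36354) does not contain 0, so the difference is significant.

significant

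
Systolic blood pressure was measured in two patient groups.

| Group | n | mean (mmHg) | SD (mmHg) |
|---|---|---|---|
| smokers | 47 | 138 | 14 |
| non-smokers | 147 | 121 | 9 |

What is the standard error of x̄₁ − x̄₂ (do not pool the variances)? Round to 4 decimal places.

2.1728

Per-group SEs: s₁/√n₁ = 14/√47 = 2.0421, s₂/√n₂ = 9/√147 = 0.7423.
Unpooled SE of the difference: √(4.17017241 + 0.55100929) = 2.1728.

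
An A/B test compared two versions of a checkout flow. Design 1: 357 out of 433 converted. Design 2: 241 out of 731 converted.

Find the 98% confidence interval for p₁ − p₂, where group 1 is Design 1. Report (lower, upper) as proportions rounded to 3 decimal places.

(0.436, 0.553)

First, p̂₁ = 357/433 = 0.8245; p̂₂ = 241/731 = 0.3297.
The two standard errors are √(0.8245×0.1755/433) = 0.01828 and √(0.3297×0.6703/731) = 0.01739.
Because the samples are independent, SE_diff = √(0.01828² + 0.01739²) = 0.02523.
Using z* = 2.326 for 98%, ME = 2.326 × 0.02523 = 0.05868.
p̂₁ − p̂₂ = 0.4948; interval 0.4948 ± 0.05868 gives (0.436, 0.553).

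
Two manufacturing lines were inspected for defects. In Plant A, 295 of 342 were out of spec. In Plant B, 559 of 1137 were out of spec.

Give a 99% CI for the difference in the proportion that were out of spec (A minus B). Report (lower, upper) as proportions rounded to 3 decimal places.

(0.310, 0.432)

First, p̂₁ = 295/342 = 0.8626; p̂₂ = 559/1137 = 0.4916.
The two standard errors are √(0.8626×0.1374/342) = 0.01862 and √(0.4916×0.5084/1137) = 0.01483.
Because the samples are independent, SE_diff = √(0.01862² + 0.01483²) = 0.02380.
Using z* = 2.576 for 99%, ME = 2.576 × 0.02380 = 0.06131.
p̂₁ − p̂₂ = 0.3710; interval 0.3710 ± 0.06131 gives (0.310, 0.432).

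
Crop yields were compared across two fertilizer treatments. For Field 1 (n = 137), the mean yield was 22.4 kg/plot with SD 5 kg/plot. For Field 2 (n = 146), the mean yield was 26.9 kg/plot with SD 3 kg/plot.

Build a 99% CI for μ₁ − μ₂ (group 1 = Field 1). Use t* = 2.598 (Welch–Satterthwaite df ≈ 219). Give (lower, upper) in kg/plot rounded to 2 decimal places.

(-5.78, -3.22)

Standard errors of each mean: 5/√137 = 0.4272 and 3/√146 = 0.2483.
SE(x̄₁ − x̄₂) = √(0.4272² + 0.2483²) = 0.4941 for independent samples with unequal variances.
With t* = 2.598, the margin is 2.598 × 0.4941 = 1.2837.
x̄₁ − x̄₂ = 22.4 − 26.9 = -4.5000; the interval is -4.5000 ± 1.2837 = (-5.78, -3.22).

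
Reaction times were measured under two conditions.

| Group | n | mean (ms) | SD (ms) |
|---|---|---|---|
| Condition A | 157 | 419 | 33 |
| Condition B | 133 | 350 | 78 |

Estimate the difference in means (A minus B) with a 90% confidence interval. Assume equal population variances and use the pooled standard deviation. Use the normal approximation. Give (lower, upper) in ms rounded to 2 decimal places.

(57.73, 80.27)

Pooled variance s_p² = [156·33² + 132·78²] / (157+133−2) = 3378.3750, so s_p = 58.1238.
SE_diff = s_p·√(1/n₁ + 1/n₂) = 58.1238·√(1/157 + 1/133) = 6.8498.
z* = 1.645; margin = 1.645 × 6.8498 = 11.2679.
Difference = 419 − 350 = 69.0000.
69.0000 ± 11.2679 → (57.73, 80.27).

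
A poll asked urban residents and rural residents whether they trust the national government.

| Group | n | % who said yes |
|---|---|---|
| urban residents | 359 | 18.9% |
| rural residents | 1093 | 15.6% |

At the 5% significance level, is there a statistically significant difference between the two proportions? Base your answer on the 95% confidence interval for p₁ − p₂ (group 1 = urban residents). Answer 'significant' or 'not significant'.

The two standard errors are √(0.1890×0.8110/359) = 0.02066 and √(0.1560×0.8440/1093) = 0.01098.
Because the samples are independent, SE_diff = √(0.02066² + 0.01098²) = 0.02340.
Using z* = 1.960 for 95%, ME = 1.960 × 0.02340 = 0.04586.
p̂₁ − p̂₂ = 0.0330; interval 0.0330 ± 0.04586 gives (-0.01286, 0.07886).
The interval (-0.01286, 0.07886) contains 0, so the difference is not significant.

not significant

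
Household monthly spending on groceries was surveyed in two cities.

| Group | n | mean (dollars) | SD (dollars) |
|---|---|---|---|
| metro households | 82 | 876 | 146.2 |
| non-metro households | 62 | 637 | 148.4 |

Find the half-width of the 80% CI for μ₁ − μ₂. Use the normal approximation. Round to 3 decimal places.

31.815

SE₁ = s₁/√n₁ = 146.2/√82 = 16.1451; SE₂ = 148.4/√62 = 18.8468.
Independent samples, unequal variances: SE_diff = √(SE₁² + SE₂²) = √(260.66425401 + 355.20187024) = 24.8167.
z* = 1.282, so margin of error = 1.282 × 24.8167 = 31.8150.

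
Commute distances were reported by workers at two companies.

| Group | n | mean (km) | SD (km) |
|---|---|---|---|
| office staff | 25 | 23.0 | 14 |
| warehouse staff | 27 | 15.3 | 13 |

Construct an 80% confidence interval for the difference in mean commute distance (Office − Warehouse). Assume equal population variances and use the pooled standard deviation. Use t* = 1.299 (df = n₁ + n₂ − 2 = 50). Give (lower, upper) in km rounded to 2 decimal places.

Pooled variance s_p² = [24·14² + 26·13²] / (25+27−2) = 181.9600, so s_p = 13.4893.
SE_diff = s_p·√(1/n₁ + 1/n₂) = 13.4893·√(1/25 + 1/27) = 3.7440.
t* = 1.299; margin = 1.299 × 3.7440 = 4.8635.
Difference = 23.0 − 15.3 = 7.7000.
7.7000 ± 4.8635 → (2.84, 12.56).

(2.84, 12.56)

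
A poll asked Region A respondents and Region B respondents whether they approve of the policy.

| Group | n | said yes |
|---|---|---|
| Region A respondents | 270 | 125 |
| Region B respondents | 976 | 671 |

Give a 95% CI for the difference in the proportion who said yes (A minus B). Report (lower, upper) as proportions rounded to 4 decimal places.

Sample proportions: 125/270 = 0.4630, 671/976 = 0.6875.
Each SE is √(p̂(1−p̂)/n): √(0.4630·0.5370/270) = 0.03035 and √(0.6875·0.3125/976) = 0.01484.
SE(p̂₁ − p̂₂) = √(SE₁² + SE₂²) = √(0.0009211225 + 0.0002202256) = 0.03378, since the two samples are independent.
At 95% confidence z* = 1.960; margin = 1.960 × 0.03378 = 0.06621.
The difference is 0.4630 − 0.6875 = -0.2245, so the interval is -0.2245 ± 0.06621 = (-0.2907, -0.1583).

(-0.2907, -0.1583)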